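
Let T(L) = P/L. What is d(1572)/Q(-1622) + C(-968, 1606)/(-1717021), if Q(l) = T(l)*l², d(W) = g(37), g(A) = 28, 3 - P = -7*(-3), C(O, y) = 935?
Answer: 5194582/12532536279 ≈ 0.00041449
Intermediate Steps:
P = -18 (P = 3 - (-7)*(-3) = 3 - 1*21 = 3 - 21 = -18)
d(W) = 28
T(L) = -18/L
Q(l) = -18*l (Q(l) = (-18/l)*l² = -18*l)
d(1572)/Q(-1622) + C(-968, 1606)/(-1717021) = 28/((-18*(-1622))) + 935/(-1717021) = 28/29196 + 935*(-1/1717021) = 28*(1/29196) - 935/1717021 = 7/7299 - 935/1717021 = 5194582/12532536279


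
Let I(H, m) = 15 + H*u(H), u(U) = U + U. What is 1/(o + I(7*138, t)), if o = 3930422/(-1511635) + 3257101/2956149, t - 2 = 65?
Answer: 4468618293615/8339896278702407362 ≈ 5.3581e-7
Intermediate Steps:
t = 67 (t = 2 + 65 = 67)
o = -6695365194743/4468618293615 (o = 3930422*(-1/1511635) + 3257101*(1/2956149) = -3930422/1511635 + 3257101/2956149 = -6695365194743/4468618293615 ≈ -1.4983)
u(U) = 2*U
I(H, m) = 15 + 2*H² (I(H, m) = 15 + H*(2*H) = 15 + 2*H²)
1/(o + I(7*138, t)) = 1/(-6695365194743/4468618293615 + (15 + 2*(7*138)²)) = 1/(-6695365194743/4468618293615 + (15 + 2*966²)) = 1/(-6695365194743/4468618293615 + (15 + 2*933156)) = 1/(-6695365194743/4468618293615 + (15 + 1866312)) = 1/(-6695365194743/4468618293615 + 1866327) = 1/(8339896278702407362/4468618293615) = 4468618293615/8339896278702407362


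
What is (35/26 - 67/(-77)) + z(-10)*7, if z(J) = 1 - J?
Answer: 158591/2002 ≈ 79.216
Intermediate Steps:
(35/26 - 67/(-77)) + z(-10)*7 = (35/26 - 67/(-77)) + (1 - 1*(-10))*7 = (35*(1/26) - 67*(-1/77)) + (1 + 10)*7 = (35/26 + 67/77) + 11*7 = 4437/2002 + 77 = 158591/2002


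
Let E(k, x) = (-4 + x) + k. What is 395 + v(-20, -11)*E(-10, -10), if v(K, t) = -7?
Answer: 563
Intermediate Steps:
E(k, x) = -4 + k + x
395 + v(-20, -11)*E(-10, -10) = 395 - 7*(-4 - 10 - 10) = 395 - 7*(-24) = 395 + 168 = 563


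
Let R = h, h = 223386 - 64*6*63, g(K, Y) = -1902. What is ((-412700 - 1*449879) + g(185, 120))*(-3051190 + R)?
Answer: 2465496354076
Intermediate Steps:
h = 199194 (h = 223386 - 384*63 = 223386 - 24192 = 199194)
R = 199194
((-412700 - 1*449879) + g(185, 120))*(-3051190 + R) = ((-412700 - 1*449879) - 1902)*(-3051190 + 199194) = ((-412700 - 449879) - 1902)*(-2851996) = (-862579 - 1902)*(-2851996) = -864481*(-2851996) = 2465496354076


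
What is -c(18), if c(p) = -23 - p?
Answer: 41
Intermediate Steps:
-c(18) = -(-23 - 1*18) = -(-23 - 18) = -1*(-41) = 41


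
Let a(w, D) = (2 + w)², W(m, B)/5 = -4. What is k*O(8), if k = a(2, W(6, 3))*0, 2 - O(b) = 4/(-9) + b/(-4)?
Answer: 0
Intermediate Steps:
W(m, B) = -20 (W(m, B) = 5*(-4) = -20)
O(b) = 22/9 + b/4 (O(b) = 2 - (4/(-9) + b/(-4)) = 2 - (4*(-⅑) + b*(-¼)) = 2 - (-4/9 - b/4) = 2 + (4/9 + b/4) = 22/9 + b/4)
k = 0 (k = (2 + 2)²*0 = 4²*0 = 16*0 = 0)
k*O(8) = 0*(22/9 + (¼)*8) = 0*(22/9 + 2) = 0*(40/9) = 0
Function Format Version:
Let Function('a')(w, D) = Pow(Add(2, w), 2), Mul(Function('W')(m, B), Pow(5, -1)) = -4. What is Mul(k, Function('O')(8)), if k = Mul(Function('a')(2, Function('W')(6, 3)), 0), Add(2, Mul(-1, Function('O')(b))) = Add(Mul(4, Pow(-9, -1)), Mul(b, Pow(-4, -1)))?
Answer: 0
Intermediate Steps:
Function('W')(m, B) = -20 (Function('W')(m, B) = Mul(5, -4) = -20)
Function('O')(b) = Add(Rational(22, 9), Mul(Rational(1, 4), b)) (Function('O')(b) = Add(2, Mul(-1, Add(Mul(4, Pow(-9, -1)), Mul(b, Pow(-4, -1))))) = Add(2, Mul(-1, Add(Mul(4, Rational(-1, 9)), Mul(b, Rational(-1, 4))))) = Add(2, Mul(-1, Add(Rational(-4, 9), Mul(Rational(-1, 4), b)))) = Add(2, Add(Rational(4, 9), Mul(Rational(1, 4), b))) = Add(Rational(22, 9), Mul(Rational(1, 4), b)))
k = 0 (k = Mul(Pow(Add(2, 2), 2), 0) = Mul(Pow(4, 2), 0) = Mul(16, 0) = 0)
Mul(k, Function('O')(8)) = Mul(0, Add(Rational(22, 9), Mul(Rational(1, 4), 8))) = Mul(0, Add(Rational(22, 9), 2)) = Mul(0, Rational(40, 9)) = 0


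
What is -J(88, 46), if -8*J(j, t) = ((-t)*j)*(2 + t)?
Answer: -24288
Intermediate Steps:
J(j, t) = j*t*(2 + t)/8 (J(j, t) = -(-t)*j*(2 + t)/8 = -(-j*t)*(2 + t)/8 = -(-1)*j*t*(2 + t)/8 = j*t*(2 + t)/8)
-J(88, 46) = -88*46*(2 + 46)/8 = -88*46*48/8 = -1*24288 = -24288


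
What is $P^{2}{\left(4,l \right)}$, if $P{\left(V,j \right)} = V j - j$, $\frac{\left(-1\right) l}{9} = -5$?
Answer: $18225$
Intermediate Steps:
$l = 45$ ($l = \left(-9\right) \left(-5\right) = 45$)
$P{\left(V,j \right)} = - j + V j$
$P^{2}{\left(4,l \right)} = \left(45 \left(-1 + 4\right)\right)^{2} = \left(45 \cdot 3\right)^{2} = 135^{2} = 18225$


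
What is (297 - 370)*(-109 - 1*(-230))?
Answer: -8833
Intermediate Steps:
(297 - 370)*(-109 - 1*(-230)) = -73*(-109 + 230) = -73*121 = -8833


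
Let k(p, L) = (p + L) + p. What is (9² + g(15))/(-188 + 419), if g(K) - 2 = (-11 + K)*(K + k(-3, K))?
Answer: 179/231 ≈ 0.77489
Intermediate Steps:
k(p, L) = L + 2*p (k(p, L) = (L + p) + p = L + 2*p)
g(K) = 2 + (-11 + K)*(-6 + 2*K) (g(K) = 2 + (-11 + K)*(K + (K + 2*(-3))) = 2 + (-11 + K)*(K + (K - 6)) = 2 + (-11 + K)*(K + (-6 + K)) = 2 + (-11 + K)*(-6 + 2*K))
(9² + g(15))/(-188 + 419) = (9² + (68 - 28*15 + 2*15²))/(-188 + 419) = (81 + (68 - 420 + 2*225))/231 = (81 + (68 - 420 + 450))*(1/231) = (81 + 98)*(1/231) = 179*(1/231) = 179/231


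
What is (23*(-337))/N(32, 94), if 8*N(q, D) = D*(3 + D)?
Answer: -31004/4559 ≈ -6.8006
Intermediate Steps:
N(q, D) = D*(3 + D)/8 (N(q, D) = (D*(3 + D))/8 = D*(3 + D)/8)
(23*(-337))/N(32, 94) = (23*(-337))/(((⅛)*94*(3 + 94))) = -7751/((⅛)*94*97) = -7751/4559/4 = -7751*4/4559 = -31004/4559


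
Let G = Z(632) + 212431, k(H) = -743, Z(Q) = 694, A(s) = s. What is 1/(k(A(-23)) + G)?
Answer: 1/212382 ≈ 4.7085e-6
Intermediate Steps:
G = 213125 (G = 694 + 212431 = 213125)
1/(k(A(-23)) + G) = 1/(-743 + 213125) = 1/212382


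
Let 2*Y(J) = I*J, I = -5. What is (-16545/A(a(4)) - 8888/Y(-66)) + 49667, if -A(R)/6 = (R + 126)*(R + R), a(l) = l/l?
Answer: 378134801/7620 ≈ 49624.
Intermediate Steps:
a(l) = 1
A(R) = -12*R*(126 + R) (A(R) = -6*(R + 126)*(R + R) = -6*(126 + R)*2*R = -12*R*(126 + R))
Y(J) = -5*J/2 (Y(J) = (-5*J)/2 = -5*J/2)
(-16545/A(a(4)) - 8888/Y(-66)) + 49667 = (-16545*(-1/(12*(126 + 1))) - 8888/((-5/2*(-66)))) + 49667 = (-16545/((-12*1*127)) - 8888/165) + 49667 = (-16545/(-1524) - 8888*1/165) + 49667 = (-16545*(-1/1524) - 808/15) + 49667 = (5515/508 - 808/15) + 49667 = -327739/7620 + 49667 = 378134801/7620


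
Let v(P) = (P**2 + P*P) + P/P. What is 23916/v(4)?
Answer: 7972/11 ≈ 724.73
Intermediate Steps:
v(P) = 1 + 2*P**2 (v(P) = (P**2 + P**2) + 1 = 2*P**2 + 1 = 1 + 2*P**2)
23916/v(4) = 23916/(1 + 2*4**2) = 23916/(1 + 2*16) = 23916/(1 + 32) = 23916/33 = 23916*(1/33) = 7972/11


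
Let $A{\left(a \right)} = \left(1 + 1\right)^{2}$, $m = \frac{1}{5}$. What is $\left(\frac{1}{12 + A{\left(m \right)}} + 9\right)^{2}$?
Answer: $\frac{21025}{256} \approx 82.129$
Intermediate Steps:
$m = \frac{1}{5} \approx 0.2$
$A{\left(a \right)} = 4$ ($A{\left(a \right)} = 2^{2} = 4$)
$\left(\frac{1}{12 + A{\left(m \right)}} + 9\right)^{2} = \left(\frac{1}{12 + 4} + 9\right)^{2} = \left(\frac{1}{16} + 9\right)^{2} = \left(\frac{145}{16}\right)^{2} = \frac{21025}{256}$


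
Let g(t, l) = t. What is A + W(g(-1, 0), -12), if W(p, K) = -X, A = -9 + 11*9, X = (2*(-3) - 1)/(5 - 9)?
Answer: 353/4 ≈ 88.250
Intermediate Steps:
X = 7/4 (X = (-6 - 1)/(-4) = -7*(-¼) = 7/4 ≈ 1.7500)
A = 90 (A = -9 + 99 = 90)
W(p, K) = -7/4 (W(p, K) = -1*7/4 = -7/4)
A + W(g(-1, 0), -12) = 90 - 7/4 = 353/4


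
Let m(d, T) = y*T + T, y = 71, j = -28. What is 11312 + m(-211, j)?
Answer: 9296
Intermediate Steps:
m(d, T) = 72*T (m(d, T) = 71*T + T = 72*T)
11312 + m(-211, j) = 11312 + 72*(-28) = 11312 - 2016 = 9296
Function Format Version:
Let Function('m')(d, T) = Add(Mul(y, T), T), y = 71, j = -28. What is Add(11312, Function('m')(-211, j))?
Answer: 9296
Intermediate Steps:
Function('m')(d, T) = Mul(72, T) (Function('m')(d, T) = Add(Mul(71, T), T) = Mul(72, T))
Add(11312, Function('m')(-211, j)) = Add(11312, Mul(72, -28)) = Add(11312, -2016) = 9296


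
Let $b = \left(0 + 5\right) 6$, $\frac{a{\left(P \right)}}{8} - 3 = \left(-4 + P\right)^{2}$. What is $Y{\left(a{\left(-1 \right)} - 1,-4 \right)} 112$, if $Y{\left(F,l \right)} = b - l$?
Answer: $3808$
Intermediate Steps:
$a{\left(P \right)} = 24 + 8 \left(-4 + P\right)^{2}$
$b = 30$ ($b = 5 \cdot 6 = 30$)
$Y{\left(F,l \right)} = 30 - l$
$Y{\left(a{\left(-1 \right)} - 1,-4 \right)} 112 = \left(30 - -4\right) 112 = \left(30 + 4\right) 112 = 34 \cdot 112 = 3808$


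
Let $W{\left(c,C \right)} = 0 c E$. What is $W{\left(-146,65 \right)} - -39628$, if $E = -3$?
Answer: $39628$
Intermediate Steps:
$W{\left(c,C \right)} = 0$ ($W{\left(c,C \right)} = 0 c \left(-3\right) = 0 \left(-3\right) = 0$)
$W{\left(-146,65 \right)} - -39628 = 0 - -39628 = 0 + 39628 = 39628$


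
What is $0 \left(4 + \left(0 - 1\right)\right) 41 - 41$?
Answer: $-41$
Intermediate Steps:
$0 \left(4 + \left(0 - 1\right)\right) 41 - 41 = 0 \left(4 - 1\right) 41 - 41 = 0 \cdot 3 \cdot 41 - 41 = 0 \cdot 41 - 41 = 0 - 41 = -41$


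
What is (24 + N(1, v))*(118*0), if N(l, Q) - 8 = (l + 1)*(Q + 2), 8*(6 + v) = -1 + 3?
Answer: 0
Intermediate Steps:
v = -23/4 (v = -6 + (-1 + 3)/8 = -6 + (⅛)*2 = -6 + ¼ = -23/4 ≈ -5.7500)
N(l, Q) = 8 + (1 + l)*(2 + Q) (N(l, Q) = 8 + (l + 1)*(Q + 2) = 8 + (1 + l)*(2 + Q))
(24 + N(1, v))*(118*0) = (24 + (10 - 23/4 + 2*1 - 23/4*1))*(118*0) = (24 + (10 - 23/4 + 2 - 23/4))*0 = (24 + ½)*0 = (49/2)*0 = 0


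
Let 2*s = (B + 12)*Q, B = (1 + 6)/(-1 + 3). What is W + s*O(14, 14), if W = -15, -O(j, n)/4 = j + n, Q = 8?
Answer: -6959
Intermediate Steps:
O(j, n) = -4*j - 4*n (O(j, n) = -4*(j + n) = -4*j - 4*n)
B = 7/2 ≈ 3.5000
s = 62 (s = ((7/2 + 12)*8)/2 = ((31/2)*8)/2 = (1/2)*124 = 62)
W + s*O(14, 14) = -15 + 62*(-4*14 - 4*14) = -15 + 62*(-56 - 56) = -15 + 62*(-112) = -15 - 6944 = -6959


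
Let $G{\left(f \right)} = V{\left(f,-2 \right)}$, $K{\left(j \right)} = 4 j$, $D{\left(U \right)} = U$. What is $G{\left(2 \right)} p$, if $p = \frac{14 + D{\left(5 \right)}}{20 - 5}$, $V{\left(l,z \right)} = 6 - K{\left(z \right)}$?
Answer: $\frac{266}{15} \approx 17.733$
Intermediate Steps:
$V{\left(l,z \right)} = 6 - 4 z$
$p = \frac{19}{15}$ ($p = \frac{14 + 5}{20 - 5} = \frac{1}{15} \cdot 19 = \frac{19}{15} \approx 1.2667$)
$G{\left(f \right)} = 14$ ($G{\left(f \right)} = 6 - -8 = 6 + 8 = 14$)
$G{\left(2 \right)} p = 14 \cdot \frac{19}{15} = \frac{266}{15}$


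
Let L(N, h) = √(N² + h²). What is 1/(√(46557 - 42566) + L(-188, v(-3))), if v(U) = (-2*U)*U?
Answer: 1/(√3991 + 2*√8917) ≈ 0.0039677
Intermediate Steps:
v(U) = -2*U²
1/(√(46557 - 42566) + L(-188, v(-3))) = 1/(√(46557 - 42566) + √((-188)² + (-2*(-3)²)²)) = 1/(√3991 + √(35344 + (-2*9)²)) = 1/(√3991 + √(35344 + (-18)²)) = 1/(√3991 + √(35344 + 324)) = 1/(√3991 + √35668) = 1/(√3991 + 2*√8917)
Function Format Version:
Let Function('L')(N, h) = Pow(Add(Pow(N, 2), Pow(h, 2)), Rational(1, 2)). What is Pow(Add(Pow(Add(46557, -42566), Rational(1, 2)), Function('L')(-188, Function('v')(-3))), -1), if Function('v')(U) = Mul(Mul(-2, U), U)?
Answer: Pow(Add(Pow(3991, Rational(1, 2)), Mul(2, Pow(8917, Rational(1, 2)))), -1) ≈ 0.0039677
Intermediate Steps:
Function('v')(U) = Mul(-2, Pow(U, 2))
Pow(Add(Pow(Add(46557, -42566), Rational(1, 2)), Function('L')(-188, Function('v')(-3))), -1) = Pow(Add(Pow(Add(46557, -42566), Rational(1, 2)), Pow(Add(Pow(-188, 2), Pow(Mul(-2, Pow(-3, 2)), 2)), Rational(1, 2))), -1) = Pow(Add(Pow(3991, Rational(1, 2)), Pow(Add(35344, Pow(Mul(-2, 9), 2)), Rational(1, 2))), -1) = Pow(Add(Pow(3991, Rational(1, 2)), Pow(Add(35344, Pow(-18, 2)), Rational(1, 2))), -1) = Pow(Add(Pow(3991, Rational(1, 2)), Pow(Add(35344, 324), Rational(1, 2))), -1) = Pow(Add(Pow(3991, Rational(1, 2)), Pow(35668, Rational(1, 2))), -1) = Pow(Add(Pow(3991, Rational(1, 2)), Mul(2, Pow(8917, Rational(1, 2)))), -1)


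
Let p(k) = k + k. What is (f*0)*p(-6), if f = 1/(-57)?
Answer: 0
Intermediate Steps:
p(k) = 2*k
f = -1/57 ≈ -0.017544
(f*0)*p(-6) = (-1/57*0)*(2*(-6)) = 0*(-12) = 0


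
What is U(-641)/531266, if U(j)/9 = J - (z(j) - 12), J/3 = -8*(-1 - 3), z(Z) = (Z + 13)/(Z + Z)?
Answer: 310113/170270753 ≈ 0.0018213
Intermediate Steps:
z(Z) = (13 + Z)/(2*Z) (z(Z) = (13 + Z)/((2*Z)) = (13 + Z)*(1/(2*Z)) = (13 + Z)/(2*Z))
J = 96 (J = 3*(-8*(-1 - 3)) = 3*(-8*(-4)) = 3*32 = 96)
U(j) = 972 - 9*(13 + j)/(2*j) (U(j) = 9*(96 - ((13 + j)/(2*j) - 12)) = 9*(96 - (-12 + (13 + j)/(2*j))) = 9*(96 + (12 - (13 + j)/(2*j))) = 9*(108 - (13 + j)/(2*j)) = 972 - 9*(13 + j)/(2*j))
U(-641)/531266 = ((9/2)*(-13 + 215*(-641))/(-641))/531266 = ((9/2)*(-1/641)*(-13 - 137815))*(1/531266) = ((9/2)*(-1/641)*(-137828))*(1/531266) = (620226/641)*(1/531266) = 310113/170270753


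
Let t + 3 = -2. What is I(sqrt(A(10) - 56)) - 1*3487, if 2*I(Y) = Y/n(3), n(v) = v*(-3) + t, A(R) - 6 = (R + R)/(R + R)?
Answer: -3487 - I/4 ≈ -3487.0 - 0.25*I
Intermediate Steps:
A(R) = 7 (A(R) = 6 + (R + R)/(R + R) = 6 + (2*R)/((2*R)) = 6 + (2*R)*(1/(2*R)) = 6 + 1 = 7)
t = -5 (t = -3 - 2 = -5)
n(v) = -5 - 3*v (n(v) = v*(-3) - 5 = -3*v - 5 = -5 - 3*v)
I(Y) = -Y/28 (I(Y) = (Y/(-5 - 3*3))/2 = (Y/(-5 - 9))/2 = (Y/(-14))/2 = (Y*(-1/14))/2 = (-Y/14)/2 = -Y/28)
I(sqrt(A(10) - 56)) - 1*3487 = -sqrt(7 - 56)/28 - 1*3487 = -I/4 - 3487 = -3487 - I/4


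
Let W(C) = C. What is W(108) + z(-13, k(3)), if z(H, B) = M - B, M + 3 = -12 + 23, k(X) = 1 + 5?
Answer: 110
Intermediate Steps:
k(X) = 6
M = 8 (M = -3 + (-12 + 23) = -3 + 11 = 8)
z(H, B) = 8 - B
W(108) + z(-13, k(3)) = 108 + (8 - 1*6) = 108 + (8 - 6) = 108 + 2 = 110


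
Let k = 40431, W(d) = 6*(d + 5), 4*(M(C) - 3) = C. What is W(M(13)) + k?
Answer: 80997/2 ≈ 40499.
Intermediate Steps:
M(C) = 3 + C/4
W(d) = 30 + 6*d (W(d) = 6*(5 + d) = 30 + 6*d)
W(M(13)) + k = (30 + 6*(3 + (¼)*13)) + 40431 = (30 + 6*(3 + 13/4)) + 40431 = (30 + 6*(25/4)) + 40431 = (30 + 75/2) + 40431 = 135/2 + 40431 = 80997/2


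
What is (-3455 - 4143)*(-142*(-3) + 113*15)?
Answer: -16115358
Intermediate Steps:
(-3455 - 4143)*(-142*(-3) + 113*15) = -7598*(426 + 1695) = -7598*2121 = -16115358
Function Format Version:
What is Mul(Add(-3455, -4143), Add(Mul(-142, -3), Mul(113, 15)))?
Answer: -16115358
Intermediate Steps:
Mul(Add(-3455, -4143), Add(Mul(-142, -3), Mul(113, 15))) = Mul(-7598, Add(426, 1695)) = Mul(-7598, 2121) = -16115358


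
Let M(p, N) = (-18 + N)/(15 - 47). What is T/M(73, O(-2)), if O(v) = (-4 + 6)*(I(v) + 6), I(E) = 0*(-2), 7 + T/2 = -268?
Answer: -8800/3 ≈ -2933.3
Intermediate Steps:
T = -550 (T = -14 + 2*(-268) = -14 - 536 = -550)
I(E) = 0
O(v) = 12 (O(v) = (-4 + 6)*(0 + 6) = 2*6 = 12)
M(p, N) = 9/16 - N/32 (M(p, N) = (-18 + N)/(-32) = (-18 + N)*(-1/32) = 9/16 - N/32)
T/M(73, O(-2)) = -550/(9/16 - 1/32*12) = -550/(9/16 - 3/8) = -550/3/16 = -550*16/3 = -8800/3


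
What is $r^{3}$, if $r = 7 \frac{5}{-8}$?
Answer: $- \frac{42875}{512} \approx -83.74$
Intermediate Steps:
$r = - \frac{35}{8}$ ($r = 7 \cdot 5 \left(- \frac{1}{8}\right) = 7 \left(- \frac{5}{8}\right) = - \frac{35}{8} \approx -4.375$)
$r^{3} = \left(- \frac{35}{8}\right)^{3} = - \frac{42875}{512}$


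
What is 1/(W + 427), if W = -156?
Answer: 1/271 ≈ 0.0036900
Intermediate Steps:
1/(W + 427) = 1/(-156 + 427) = 1/271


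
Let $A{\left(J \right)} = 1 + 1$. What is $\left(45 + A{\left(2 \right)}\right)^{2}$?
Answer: $2209$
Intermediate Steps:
$A{\left(J \right)} = 2$
$\left(45 + A{\left(2 \right)}\right)^{2} = \left(45 + 2\right)^{2} = 47^{2} = 2209$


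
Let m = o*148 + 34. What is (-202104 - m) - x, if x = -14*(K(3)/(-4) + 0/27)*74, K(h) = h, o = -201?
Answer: -173167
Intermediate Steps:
x = 777 (x = -14*(3/(-4) + 0/27)*74 = -14*(3*(-¼) + 0*(1/27))*74 = -14*(-¾ + 0)*74 = -14*(-¾)*74 = (21/2)*74 = 777)
m = -29714 (m = -201*148 + 34 = -29748 + 34 = -29714)
(-202104 - m) - x = (-202104 - 1*(-29714)) - 1*777 = (-202104 + 29714) - 777 = -172390 - 777 = -173167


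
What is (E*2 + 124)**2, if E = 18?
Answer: 25600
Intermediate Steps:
(E*2 + 124)**2 = (18*2 + 124)**2 = (36 + 124)**2 = 160**2 = 25600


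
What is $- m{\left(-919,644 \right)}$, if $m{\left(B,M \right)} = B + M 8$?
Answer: $-4233$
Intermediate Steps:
$m{\left(B,M \right)} = B + 8 M$
$- m{\left(-919,644 \right)} = - (-919 + 8 \cdot 644) = - (-919 + 5152) = \left(-1\right) 4233 = -4233$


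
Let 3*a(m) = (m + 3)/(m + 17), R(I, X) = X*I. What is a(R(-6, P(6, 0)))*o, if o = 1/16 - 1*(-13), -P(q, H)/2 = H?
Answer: 209/272 ≈ 0.76838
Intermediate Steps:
P(q, H) = -2*H
R(I, X) = I*X
a(m) = (3 + m)/(3*(17 + m)) (a(m) = ((m + 3)/(m + 17))/3 = ((3 + m)/(17 + m))/3 = (3 + m)/(3*(17 + m)))
o = 209/16 (o = 1/16 + 13 = 209/16 ≈ 13.063)
a(R(-6, P(6, 0)))*o = ((3 - (-12)*0)/(3*(17 - (-12)*0)))*(209/16) = ((3 - 6*0)/(3*(17 - 6*0)))*(209/16) = ((3 + 0)/(3*(17 + 0)))*(209/16) = ((⅓)*3/17)*(209/16) = ((⅓)*(1/17)*3)*(209/16) = (1/17)*(209/16) = 209/272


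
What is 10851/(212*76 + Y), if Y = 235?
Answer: 3617/5449 ≈ 0.66379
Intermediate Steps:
10851/(212*76 + Y) = 10851/(212*76 + 235) = 10851/(16112 + 235) = 10851/16347 = 10851*(1/16347) = 3617/5449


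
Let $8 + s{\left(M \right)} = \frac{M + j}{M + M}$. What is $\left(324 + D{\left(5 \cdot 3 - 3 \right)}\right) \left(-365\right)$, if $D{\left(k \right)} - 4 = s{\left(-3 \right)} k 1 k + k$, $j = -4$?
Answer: $235060$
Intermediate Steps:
$s{\left(M \right)} = -8 + \frac{-4 + M}{2 M}$ ($s{\left(M \right)} = -8 + \frac{M - 4}{M + M} = -8 + \frac{-4 + M}{2 M}$)
$D{\left(k \right)} = 4 + k - \frac{41 k^{2}}{6}$ ($D{\left(k \right)} = 4 + \left(\left(- \frac{15}{2} - \frac{2}{-3}\right) k 1 k + k\right) = 4 + \left(\left(- \frac{15}{2} - - \frac{2}{3}\right) k 1 k + k\right) = 4 + \left(\left(- \frac{15}{2} + \frac{2}{3}\right) k 1 k + k\right) = 4 + \left(- \frac{41 k}{6} \cdot 1 k + k\right) = 4 + \left(- \frac{41 k}{6} k + k\right) = 4 - \left(- k + \frac{41 k^{2}}{6}\right) = 4 + k - \frac{41 k^{2}}{6}$)
$\left(324 + D{\left(5 \cdot 3 - 3 \right)}\right) \left(-365\right) = \left(324 + \left(4 + \left(5 \cdot 3 - 3\right) - \frac{41 \left(5 \cdot 3 - 3\right)^{2}}{6}\right)\right) \left(-365\right) = \left(324 + \left(4 + \left(15 - 3\right) - \frac{41 \left(15 - 3\right)^{2}}{6}\right)\right) \left(-365\right) = \left(324 + \left(4 + 12 - \frac{41 \cdot 12^{2}}{6}\right)\right) \left(-365\right) = \left(324 + \left(4 + 12 - 984\right)\right) \left(-365\right) = \left(324 - 968\right) \left(-365\right) = \left(-644\right) \left(-365\right) = 235060$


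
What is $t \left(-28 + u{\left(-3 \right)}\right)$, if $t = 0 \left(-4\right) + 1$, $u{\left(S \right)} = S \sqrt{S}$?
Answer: $-28 - 3 i \sqrt{3} \approx -28.0 - 5.1962 i$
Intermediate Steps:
$u{\left(S \right)} = S^{\frac{3}{2}}$
$t = 1$ ($t = 0 + 1 = 1$)
$t \left(-28 + u{\left(-3 \right)}\right) = 1 \left(-28 + \left(-3\right)^{\frac{3}{2}}\right) = 1 \left(-28 - 3 i \sqrt{3}\right) = -28 - 3 i \sqrt{3}$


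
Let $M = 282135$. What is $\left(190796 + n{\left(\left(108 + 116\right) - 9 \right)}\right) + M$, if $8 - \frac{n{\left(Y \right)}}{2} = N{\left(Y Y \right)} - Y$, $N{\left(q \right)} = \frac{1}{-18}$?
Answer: $\frac{4260394}{9} \approx 4.7338 \cdot 10^{5}$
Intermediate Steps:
$N{\left(q \right)} = - \frac{1}{18}$
$n{\left(Y \right)} = \frac{145}{9} + 2 Y$ ($n{\left(Y \right)} = 16 - 2 \left(- \frac{1}{18} - Y\right) = 16 + \left(\frac{1}{9} + 2 Y\right) = \frac{145}{9} + 2 Y$)
$\left(190796 + n{\left(\left(108 + 116\right) - 9 \right)}\right) + M = \left(190796 + \left(\frac{145}{9} + 2 \left(\left(108 + 116\right) - 9\right)\right)\right) + 282135 = \left(190796 + \left(\frac{145}{9} + 2 \left(224 - 9\right)\right)\right) + 282135 = \left(190796 + \left(\frac{145}{9} + 2 \cdot 215\right)\right) + 282135 = \left(190796 + \left(\frac{145}{9} + 430\right)\right) + 282135 = \left(190796 + \frac{4015}{9}\right) + 282135 = \frac{1721179}{9} + 282135 = \frac{4260394}{9}$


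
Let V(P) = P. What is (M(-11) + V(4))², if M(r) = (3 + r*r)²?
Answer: 236544400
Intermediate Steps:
M(r) = (3 + r²)²
(M(-11) + V(4))² = ((3 + (-11)²)² + 4)² = ((3 + 121)² + 4)² = (124² + 4)² = (15376 + 4)² = 15380² = 236544400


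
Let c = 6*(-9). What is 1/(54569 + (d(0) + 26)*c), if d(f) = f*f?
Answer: 1/53165 ≈ 1.8809e-5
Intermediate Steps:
d(f) = f**2
c = -54
1/(54569 + (d(0) + 26)*c) = 1/(54569 + (0**2 + 26)*(-54)) = 1/(54569 + (0 + 26)*(-54)) = 1/(54569 + 26*(-54)) = 1/(54569 - 1404) = 1/53165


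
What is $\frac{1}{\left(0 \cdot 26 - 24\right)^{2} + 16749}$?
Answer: $\frac{1}{17325} \approx 5.772 \cdot 10^{-5}$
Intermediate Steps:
$\frac{1}{\left(0 \cdot 26 - 24\right)^{2} + 16749} = \frac{1}{\left(0 - 24\right)^{2} + 16749} = \frac{1}{\left(-24\right)^{2} + 16749} = \frac{1}{576 + 16749} = \frac{1}{17325}$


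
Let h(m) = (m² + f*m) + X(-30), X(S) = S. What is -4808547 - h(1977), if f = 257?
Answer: -9225135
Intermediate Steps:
h(m) = -30 + m² + 257*m (h(m) = (m² + 257*m) - 30 = -30 + m² + 257*m)
-4808547 - h(1977) = -4808547 - (-30 + 1977² + 257*1977) = -4808547 - (-30 + 3908529 + 508089) = -4808547 - 1*4416588 = -4808547 - 4416588 = -9225135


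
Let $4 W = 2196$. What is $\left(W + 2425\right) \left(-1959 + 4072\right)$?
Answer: $6284062$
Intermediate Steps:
$W = 549$ ($W = \frac{1}{4} \cdot 2196 = 549$)
$\left(W + 2425\right) \left(-1959 + 4072\right) = \left(549 + 2425\right) \left(-1959 + 4072\right) = 2974 \cdot 2113 = 6284062$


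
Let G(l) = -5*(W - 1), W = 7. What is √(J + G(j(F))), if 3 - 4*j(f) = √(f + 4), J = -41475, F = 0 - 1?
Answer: I*√41505 ≈ 203.73*I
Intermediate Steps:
F = -1
j(f) = ¾ - √(4 + f)/4 (j(f) = ¾ - √(f + 4)/4 = ¾ - √(4 + f)/4)
G(l) = -30 (G(l) = -5*(7 - 1) = -5*6 = -30)
√(J + G(j(F))) = √(-41475 - 30) = √(-41505) = I*√41505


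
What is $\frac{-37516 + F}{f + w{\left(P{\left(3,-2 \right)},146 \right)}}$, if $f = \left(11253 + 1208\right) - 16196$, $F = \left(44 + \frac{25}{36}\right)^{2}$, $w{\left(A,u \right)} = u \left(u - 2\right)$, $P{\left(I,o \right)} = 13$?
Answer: $- \frac{46031855}{22406544} \approx -2.0544$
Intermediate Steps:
$w{\left(A,u \right)} = u \left(-2 + u\right)$
$F = \frac{2588881}{1296}$ ($F = \left(44 + 25 \cdot \frac{1}{36}\right)^{2} = \left(44 + \frac{25}{36}\right)^{2} = \left(\frac{1609}{36}\right)^{2} = \frac{2588881}{1296} \approx 1997.6$)
$f = -3735$ ($f = 12461 - 16196 = -3735$)
$\frac{-37516 + F}{f + w{\left(P{\left(3,-2 \right)},146 \right)}} = \frac{-37516 + \frac{2588881}{1296}}{-3735 + 146 \left(-2 + 146\right)} = - \frac{46031855}{1296 \left(-3735 + 146 \cdot 144\right)} = - \frac{46031855}{1296 \left(-3735 + 21024\right)} = - \frac{46031855}{1296 \cdot 17289} = \left(- \frac{46031855}{1296}\right) \frac{1}{17289} = - \frac{46031855}{22406544}$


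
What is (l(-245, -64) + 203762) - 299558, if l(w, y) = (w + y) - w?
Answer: -95860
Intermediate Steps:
l(w, y) = y
(l(-245, -64) + 203762) - 299558 = (-64 + 203762) - 299558 = 203698 - 299558 = -95860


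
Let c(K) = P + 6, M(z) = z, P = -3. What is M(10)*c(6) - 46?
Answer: -16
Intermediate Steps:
c(K) = 3 (c(K) = -3 + 6 = 3)
M(10)*c(6) - 46 = 10*3 - 46 = 30 - 46 = -16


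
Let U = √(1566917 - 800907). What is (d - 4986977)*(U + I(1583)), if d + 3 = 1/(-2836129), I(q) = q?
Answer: -22389506544466443/2836129 - 14143718600421*√766010/2836129 ≈ -1.2259e+10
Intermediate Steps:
d = -8508388/2836129 (d = -3 + 1/(-2836129) = -3 - 1/2836129 = -8508388/2836129 ≈ -3.0000)
U = √766010 ≈ 875.22
(d - 4986977)*(U + I(1583)) = (-8508388/2836129 - 4986977)*(√766010 + 1583) = -14143718600421*(1583 + √766010)/2836129 = -22389506544466443/2836129 - 14143718600421*√766010/2836129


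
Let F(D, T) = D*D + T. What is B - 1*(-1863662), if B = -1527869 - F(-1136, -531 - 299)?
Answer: -953873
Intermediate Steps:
F(D, T) = T + D² (F(D, T) = D² + T = T + D²)
B = -2817535 (B = -1527869 - ((-531 - 299) + (-1136)²) = -1527869 - (-830 + 1290496) = -1527869 - 1*1289666 = -1527869 - 1289666 = -2817535)
B - 1*(-1863662) = -2817535 - 1*(-1863662) = -2817535 + 1863662 = -953873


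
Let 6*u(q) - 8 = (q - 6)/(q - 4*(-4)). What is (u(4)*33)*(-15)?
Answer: -2607/4 ≈ -651.75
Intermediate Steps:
u(q) = 4/3 + (-6 + q)/(6*(16 + q)) (u(q) = 4/3 + ((q - 6)/(q - 4*(-4)))/6 = 4/3 + ((-6 + q)/(q + 16))/6 = 4/3 + ((-6 + q)/(16 + q))/6 = 4/3 + (-6 + q)/(6*(16 + q)))
(u(4)*33)*(-15) = (((122 + 9*4)/(6*(16 + 4)))*33)*(-15) = (((⅙)*(122 + 36)/20)*33)*(-15) = (((⅙)*(1/20)*158)*33)*(-15) = ((79/60)*33)*(-15) = (869/20)*(-15) = -2607/4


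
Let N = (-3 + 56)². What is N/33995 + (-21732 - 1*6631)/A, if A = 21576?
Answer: -903593201/733476120 ≈ -1.2319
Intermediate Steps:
N = 2809 (N = 53² = 2809)
N/33995 + (-21732 - 1*6631)/A = 2809/33995 + (-21732 - 1*6631)/21576 = 2809*(1/33995) + (-21732 - 6631)*(1/21576) = 2809/33995 - 28363*1/21576 = 2809/33995 - 28363/21576 = -903593201/733476120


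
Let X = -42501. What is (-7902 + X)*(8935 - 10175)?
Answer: 62499720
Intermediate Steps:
(-7902 + X)*(8935 - 10175) = (-7902 - 42501)*(8935 - 10175) = -50403*(-1240) = 62499720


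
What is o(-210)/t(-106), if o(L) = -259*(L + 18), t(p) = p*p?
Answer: 12432/2809 ≈ 4.4258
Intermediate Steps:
t(p) = p**2
o(L) = -4662 - 259*L (o(L) = -259*(18 + L) = -4662 - 259*L)
o(-210)/t(-106) = (-4662 - 259*(-210))/((-106)**2) = (-4662 + 54390)/11236 = 49728*(1/11236) = 12432/2809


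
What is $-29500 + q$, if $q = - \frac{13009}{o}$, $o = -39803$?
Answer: $- \frac{1174175491}{39803} \approx -29500.0$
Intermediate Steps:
$q = \frac{13009}{39803}$ ($q = - \frac{13009}{-39803} = \left(-13009\right) \left(- \frac{1}{39803}\right) = \frac{13009}{39803} \approx 0.32683$)
$-29500 + q = -29500 + \frac{13009}{39803} = - \frac{1174175491}{39803}$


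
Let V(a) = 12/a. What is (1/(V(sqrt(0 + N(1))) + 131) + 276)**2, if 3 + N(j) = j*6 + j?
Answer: 1429822969/18769 ≈ 76180.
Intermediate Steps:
N(j) = -3 + 7*j (N(j) = -3 + (j*6 + j) = -3 + (6*j + j) = -3 + 7*j)
(1/(V(sqrt(0 + N(1))) + 131) + 276)**2 = (1/(12/(sqrt(0 + (-3 + 7*1))) + 131) + 276)**2 = (1/(12/(sqrt(0 + (-3 + 7))) + 131) + 276)**2 = (1/(12/(sqrt(0 + 4)) + 131) + 276)**2 = (1/(12/(sqrt(4)) + 131) + 276)**2 = (1/(12/2 + 131) + 276)**2 = (1/(12*(1/2) + 131) + 276)**2 = (1/(6 + 131) + 276)**2 = (1/137 + 276)**2 = (37813/137)**2 = 1429822969/18769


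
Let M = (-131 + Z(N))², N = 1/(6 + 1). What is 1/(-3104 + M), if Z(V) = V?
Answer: 49/686960 ≈ 7.1329e-5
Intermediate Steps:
N = ⅐ (N = 1/7 = ⅐ ≈ 0.14286)
M = 839056/49 (M = (-131 + ⅐)² = (-916/7)² = 839056/49 ≈ 17124.)
1/(-3104 + M) = 1/(-3104 + 839056/49) = 1/(686960/49) = 49/686960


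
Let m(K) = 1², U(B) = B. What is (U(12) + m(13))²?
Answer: 169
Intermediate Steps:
m(K) = 1
(U(12) + m(13))² = (12 + 1)² = 13² = 169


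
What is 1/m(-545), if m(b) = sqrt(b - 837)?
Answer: -I*sqrt(1382)/1382 ≈ -0.0269*I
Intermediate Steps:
m(b) = sqrt(-837 + b)
1/m(-545) = 1/(sqrt(-837 - 545)) = 1/(sqrt(-1382)) = 1/(I*sqrt(1382)) = -I*sqrt(1382)/1382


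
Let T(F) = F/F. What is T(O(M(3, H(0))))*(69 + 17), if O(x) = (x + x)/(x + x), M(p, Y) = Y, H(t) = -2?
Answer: 86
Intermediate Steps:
O(x) = 1 (O(x) = (2*x)/((2*x)) = (2*x)*(1/(2*x)) = 1)
T(F) = 1
T(O(M(3, H(0))))*(69 + 17) = 1*(69 + 17) = 1*86 = 86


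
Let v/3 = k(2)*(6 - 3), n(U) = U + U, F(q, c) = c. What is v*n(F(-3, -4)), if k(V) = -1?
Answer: 72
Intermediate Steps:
n(U) = 2*U
v = -9 (v = 3*(-(6 - 3)) = 3*(-1*3) = 3*(-3) = -9)
v*n(F(-3, -4)) = -18*(-4) = -9*(-8) = 72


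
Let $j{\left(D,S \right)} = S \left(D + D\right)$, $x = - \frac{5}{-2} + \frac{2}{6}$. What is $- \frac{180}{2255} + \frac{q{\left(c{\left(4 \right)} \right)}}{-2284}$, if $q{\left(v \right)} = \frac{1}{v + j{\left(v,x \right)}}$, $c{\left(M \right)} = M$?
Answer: $- \frac{6579273}{82406720} \approx -0.079839$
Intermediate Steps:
$x = \frac{17}{6}$ ($x = \left(-5\right) \left(- \frac{1}{2}\right) + 2 \cdot \frac{1}{6} = \frac{5}{2} + \frac{1}{3} = \frac{17}{6} \approx 2.8333$)
$j{\left(D,S \right)} = 2 D S$ ($j{\left(D,S \right)} = S 2 D = 2 D S$)
$q{\left(v \right)} = \frac{3}{20 v}$ ($q{\left(v \right)} = \frac{1}{v + 2 v \frac{17}{6}} = \frac{1}{v + \frac{17 v}{3}} = \frac{1}{\frac{20}{3} v} = \frac{3}{20 v}$)
$- \frac{180}{2255} + \frac{q{\left(c{\left(4 \right)} \right)}}{-2284} = - \frac{180}{2255} + \frac{\frac{3}{20} \cdot \frac{1}{4}}{-2284} = \left(-180\right) \frac{1}{2255} + \frac{3}{20} \cdot \frac{1}{4} \left(- \frac{1}{2284}\right) = - \frac{36}{451} + \frac{3}{80} \left(- \frac{1}{2284}\right) = - \frac{36}{451} - \frac{3}{182720} = - \frac{6579273}{82406720}$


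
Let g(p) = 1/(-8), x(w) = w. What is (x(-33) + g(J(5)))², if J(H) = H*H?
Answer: 70225/64 ≈ 1097.3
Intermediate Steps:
J(H) = H²
g(p) = -⅛
(x(-33) + g(J(5)))² = (-33 - ⅛)² = (-265/8)² = 70225/64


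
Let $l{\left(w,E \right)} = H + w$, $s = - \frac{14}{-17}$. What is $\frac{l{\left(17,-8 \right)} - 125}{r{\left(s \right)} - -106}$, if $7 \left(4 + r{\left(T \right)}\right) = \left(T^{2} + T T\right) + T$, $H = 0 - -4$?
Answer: $- \frac{3757}{3696} \approx -1.0165$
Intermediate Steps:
$H = 4$ ($H = 0 + 4 = 4$)
$s = \frac{14}{17}$ ($s = \left(-14\right) \left(- \frac{1}{17}\right) = \frac{14}{17} \approx 0.82353$)
$r{\left(T \right)} = -4 + \frac{T}{7} + \frac{2 T^{2}}{7}$ ($r{\left(T \right)} = -4 + \frac{\left(T^{2} + T T\right) + T}{7} = -4 + \frac{\left(T^{2} + T^{2}\right) + T}{7} = -4 + \frac{2 T^{2} + T}{7} = -4 + \frac{T + 2 T^{2}}{7} = -4 + \left(\frac{T}{7} + \frac{2 T^{2}}{7}\right) = -4 + \frac{T}{7} + \frac{2 T^{2}}{7}$)
$l{\left(w,E \right)} = 4 + w$
$\frac{l{\left(17,-8 \right)} - 125}{r{\left(s \right)} - -106} = \frac{\left(4 + 17\right) - 125}{\left(-4 + \frac{1}{7} \cdot \frac{14}{17} + \frac{2 \left(\frac{14}{17}\right)^{2}}{7}\right) - -106} = \frac{21 - 125}{\left(-4 + \frac{2}{17} + \frac{2}{7} \cdot \frac{196}{289}\right) + \left(-112 + 218\right)} = - \frac{104}{\left(-4 + \frac{2}{17} + \frac{56}{289}\right) + 106} = - \frac{104}{- \frac{1066}{289} + 106} = - \frac{104}{\frac{29568}{289}} = \left(-104\right) \frac{289}{29568} = - \frac{3757}{3696}$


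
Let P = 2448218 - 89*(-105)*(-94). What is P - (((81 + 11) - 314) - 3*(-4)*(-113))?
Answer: 1571366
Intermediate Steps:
P = 1569788 (P = 2448218 + 9345*(-94) = 2448218 - 878430 = 1569788)
P - (((81 + 11) - 314) - 3*(-4)*(-113)) = 1569788 - (((81 + 11) - 314) - 3*(-4)*(-113)) = 1569788 - ((92 - 314) + 12*(-113)) = 1569788 - (-222 - 1356) = 1569788 - 1*(-1578) = 1569788 + 1578 = 1571366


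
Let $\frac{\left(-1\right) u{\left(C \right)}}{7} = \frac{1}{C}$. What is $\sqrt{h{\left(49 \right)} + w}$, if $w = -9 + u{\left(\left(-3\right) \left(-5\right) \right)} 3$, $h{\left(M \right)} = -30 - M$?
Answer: $\frac{i \sqrt{2235}}{5} \approx 9.4552 i$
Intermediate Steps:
$u{\left(C \right)} = - \frac{7}{C}$
$w = - \frac{52}{5}$ ($w = -9 + - \frac{7}{\left(-3\right) \left(-5\right)} 3 = -9 + - \frac{7}{15} \cdot 3 = -9 + \left(-7\right) \frac{1}{15} \cdot 3 = -9 - \frac{7}{5} = - \frac{52}{5} \approx -10.4$)
$\sqrt{h{\left(49 \right)} + w} = \sqrt{\left(-30 - 49\right) - \frac{52}{5}} = \sqrt{-79 - \frac{52}{5}} = \sqrt{- \frac{447}{5}} = \frac{i \sqrt{2235}}{5}$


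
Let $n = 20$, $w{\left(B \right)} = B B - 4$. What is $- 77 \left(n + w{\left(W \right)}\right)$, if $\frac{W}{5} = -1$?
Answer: $-3157$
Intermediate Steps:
$W = -5$ ($W = 5 \left(-1\right) = -5$)
$w{\left(B \right)} = -4 + B^{2}$ ($w{\left(B \right)} = B^{2} - 4 = -4 + B^{2}$)
$- 77 \left(n + w{\left(W \right)}\right) = - 77 \left(20 - \left(4 - \left(-5\right)^{2}\right)\right) = - 77 \left(20 + \left(-4 + 25\right)\right) = - 77 \left(20 + 21\right) = \left(-77\right) 41 = -3157$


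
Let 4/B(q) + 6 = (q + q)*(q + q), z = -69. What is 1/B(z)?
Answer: 9519/2 ≈ 4759.5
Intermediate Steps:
B(q) = 4/(-6 + 4*q²) (B(q) = 4/(-6 + (q + q)*(q + q)) = 4/(-6 + (2*q)*(2*q)) = 4/(-6 + 4*q²))
1/B(z) = 1/(2/(-3 + 2*(-69)²)) = 1/(2/(-3 + 2*4761)) = 1/(2/(-3 + 9522)) = 1/(2/9519) = 9519/2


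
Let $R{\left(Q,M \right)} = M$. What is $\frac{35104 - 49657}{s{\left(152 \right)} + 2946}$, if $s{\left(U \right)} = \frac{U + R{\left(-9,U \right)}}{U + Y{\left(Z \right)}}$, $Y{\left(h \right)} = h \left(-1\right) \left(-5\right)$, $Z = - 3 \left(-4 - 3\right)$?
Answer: $- \frac{3740121}{757426} \approx -4.9379$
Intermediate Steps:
$Z = 21$ ($Z = \left(-3\right) \left(-7\right) = 21$)
$Y{\left(h \right)} = 5 h$ ($Y{\left(h \right)} = - h \left(-5\right) = 5 h$)
$s{\left(U \right)} = \frac{2 U}{105 + U}$ ($s{\left(U \right)} = \frac{U + U}{U + 5 \cdot 21} = \frac{2 U}{U + 105} = \frac{2 U}{105 + U}$)
$\frac{35104 - 49657}{s{\left(152 \right)} + 2946} = \frac{35104 - 49657}{2 \cdot 152 \frac{1}{105 + 152} + 2946} = - \frac{14553}{2 \cdot 152 \cdot \frac{1}{257} + 2946} = - \frac{14553}{\frac{304}{257} + 2946} = - \frac{14553}{\frac{757426}{257}} = \left(-14553\right) \frac{257}{757426} = - \frac{3740121}{757426}$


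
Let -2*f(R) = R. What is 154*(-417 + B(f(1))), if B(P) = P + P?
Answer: -64372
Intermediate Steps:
f(R) = -R/2
B(P) = 2*P
154*(-417 + B(f(1))) = 154*(-417 + 2*(-½*1)) = 154*(-417 + 2*(-½)) = 154*(-417 - 1) = 154*(-418) = -64372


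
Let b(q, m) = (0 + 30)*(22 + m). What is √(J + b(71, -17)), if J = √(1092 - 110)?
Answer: √(150 + √982) ≈ 13.466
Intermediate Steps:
b(q, m) = 660 + 30*m (b(q, m) = 30*(22 + m) = 660 + 30*m)
J = √982 ≈ 31.337
√(J + b(71, -17)) = √(√982 + (660 + 30*(-17))) = √(√982 + (660 - 510)) = √(√982 + 150) = √(150 + √982)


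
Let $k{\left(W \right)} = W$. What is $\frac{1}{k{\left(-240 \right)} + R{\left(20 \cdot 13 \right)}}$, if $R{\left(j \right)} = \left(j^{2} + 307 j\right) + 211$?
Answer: $\frac{1}{147391} \approx 6.7847 \cdot 10^{-6}$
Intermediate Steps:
$R{\left(j \right)} = 211 + j^{2} + 307 j$
$\frac{1}{k{\left(-240 \right)} + R{\left(20 \cdot 13 \right)}} = \frac{1}{-240 + \left(211 + \left(20 \cdot 13\right)^{2} + 307 \cdot 20 \cdot 13\right)} = \frac{1}{-240 + \left(211 + 260^{2} + 307 \cdot 260\right)} = \frac{1}{-240 + \left(211 + 67600 + 79820\right)} = \frac{1}{-240 + 147631} = \frac{1}{147391}$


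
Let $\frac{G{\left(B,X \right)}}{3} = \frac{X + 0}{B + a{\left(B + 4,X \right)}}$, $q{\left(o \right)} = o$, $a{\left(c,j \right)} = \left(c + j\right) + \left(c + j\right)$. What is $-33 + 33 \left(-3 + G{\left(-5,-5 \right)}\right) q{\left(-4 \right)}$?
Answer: $\frac{4191}{17} \approx 246.53$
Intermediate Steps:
$a{\left(c,j \right)} = 2 c + 2 j$
$G{\left(B,X \right)} = \frac{3 X}{8 + 2 X + 3 B}$ ($G{\left(B,X \right)} = 3 \frac{X + 0}{B + \left(2 \left(B + 4\right) + 2 X\right)} = 3 \frac{X}{B + \left(2 \left(4 + B\right) + 2 X\right)} = 3 \frac{X}{B + \left(\left(8 + 2 B\right) + 2 X\right)} = 3 \frac{X}{B + \left(8 + 2 B + 2 X\right)} = 3 \frac{X}{8 + 2 X + 3 B} = \frac{3 X}{8 + 2 X + 3 B}$)
$-33 + 33 \left(-3 + G{\left(-5,-5 \right)}\right) q{\left(-4 \right)} = -33 + 33 \left(-3 + 3 \left(-5\right) \frac{1}{8 + 2 \left(-5\right) + 3 \left(-5\right)}\right) \left(-4\right) = -33 + 33 \left(-3 + 3 \left(-5\right) \frac{1}{8 - 10 - 15}\right) \left(-4\right) = -33 + 33 \left(-3 + 3 \left(-5\right) \frac{1}{-17}\right) \left(-4\right) = -33 + 33 \left(-3 + 3 \left(-5\right) \left(- \frac{1}{17}\right)\right) \left(-4\right) = -33 + 33 \left(-3 + \frac{15}{17}\right) \left(-4\right) = -33 + 33 \left(\left(- \frac{36}{17}\right) \left(-4\right)\right) = -33 + 33 \cdot \frac{144}{17} = -33 + \frac{4752}{17} = \frac{4191}{17}$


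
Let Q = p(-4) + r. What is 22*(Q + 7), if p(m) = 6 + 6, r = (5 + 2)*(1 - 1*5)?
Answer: -198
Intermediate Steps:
r = -28 (r = 7*(1 - 5) = 7*(-4) = -28)
p(m) = 12
Q = -16 (Q = 12 - 28 = -16)
22*(Q + 7) = 22*(-16 + 7) = 22*(-9) = -198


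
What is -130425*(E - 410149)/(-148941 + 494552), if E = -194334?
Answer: 78839695275/345611 ≈ 2.2812e+5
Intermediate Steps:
-130425*(E - 410149)/(-148941 + 494552) = -130425*(-194334 - 410149)/(-148941 + 494552) = -130425/(345611/(-604483)) = -130425/(345611*(-1/604483)) = -130425/(-345611/604483) = -130425*(-604483/345611) = 78839695275/345611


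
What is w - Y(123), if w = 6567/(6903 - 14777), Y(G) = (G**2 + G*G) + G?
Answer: -239226561/7874 ≈ -30382.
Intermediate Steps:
Y(G) = G + 2*G**2 (Y(G) = (G**2 + G**2) + G = 2*G**2 + G = G + 2*G**2)
w = -6567/7874 (w = 6567/(-7874) = 6567*(-1/7874) = -6567/7874 ≈ -0.83401)
w - Y(123) = -6567/7874 - 123*(1 + 2*123) = -6567/7874 - 123*(1 + 246) = -6567/7874 - 123*247 = -6567/7874 - 1*30381 = -6567/7874 - 30381 = -239226561/7874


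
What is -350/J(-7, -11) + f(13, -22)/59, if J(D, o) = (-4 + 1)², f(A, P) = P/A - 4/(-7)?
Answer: -1880068/48321 ≈ -38.908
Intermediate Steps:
f(A, P) = 4/7 + P/A (f(A, P) = P/A - 4*(-⅐) = P/A + 4/7 = 4/7 + P/A)
J(D, o) = 9 (J(D, o) = (-3)² = 9)
-350/J(-7, -11) + f(13, -22)/59 = -350/9 + (4/7 - 22/13)/59 = -350*⅑ + (4/7 - 22*1/13)*(1/59) = -350/9 + (4/7 - 22/13)*(1/59) = -350/9 - 102/91*1/59 = -350/9 - 102/5369 = -1880068/48321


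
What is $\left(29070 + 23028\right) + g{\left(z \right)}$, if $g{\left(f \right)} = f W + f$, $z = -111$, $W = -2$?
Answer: $52209$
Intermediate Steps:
$g{\left(f \right)} = - f$ ($g{\left(f \right)} = f \left(-2\right) + f = - 2 f + f = - f$)
$\left(29070 + 23028\right) + g{\left(z \right)} = \left(29070 + 23028\right) - -111 = 52098 + 111 = 52209$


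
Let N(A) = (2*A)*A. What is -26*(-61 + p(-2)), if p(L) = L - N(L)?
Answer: 1846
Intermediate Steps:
N(A) = 2*A²
p(L) = L - 2*L²
-26*(-61 + p(-2)) = -26*(-61 - 2*(1 - 2*(-2))) = -26*(-61 - 2*(1 + 4)) = -26*(-61 - 2*5) = -26*(-61 - 10) = -26*(-71) = 1846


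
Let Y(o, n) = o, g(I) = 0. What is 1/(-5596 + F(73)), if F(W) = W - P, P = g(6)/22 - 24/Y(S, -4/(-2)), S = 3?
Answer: -1/5515 ≈ -0.00018132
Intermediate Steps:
P = -8 (P = 0/22 - 24/3 = 0*(1/22) - 24*⅓ = 0 - 8 = -8)
F(W) = 8 + W (F(W) = W - 1*(-8) = W + 8 = 8 + W)
1/(-5596 + F(73)) = 1/(-5596 + (8 + 73)) = 1/(-5596 + 81) = 1/(-5515) = -1/5515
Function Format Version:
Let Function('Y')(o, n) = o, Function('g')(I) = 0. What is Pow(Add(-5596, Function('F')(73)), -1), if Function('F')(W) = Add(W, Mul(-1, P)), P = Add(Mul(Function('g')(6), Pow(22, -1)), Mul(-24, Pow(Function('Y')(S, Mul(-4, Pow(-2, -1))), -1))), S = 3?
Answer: Rational(-1, 5515) ≈ -0.00018132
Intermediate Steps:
P = -8 (P = Add(Mul(0, Pow(22, -1)), Mul(-24, Pow(3, -1))) = Add(Mul(0, Rational(1, 22)), Mul(-24, Rational(1, 3))) = Add(0, -8) = -8)
Function('F')(W) = Add(8, W) (Function('F')(W) = Add(W, Mul(-1, -8)) = Add(W, 8) = Add(8, W))
Pow(Add(-5596, Function('F')(73)), -1) = Pow(Add(-5596, Add(8, 73)), -1) = Pow(Add(-5596, 81), -1) = Pow(-5515, -1) = Rational(-1, 5515)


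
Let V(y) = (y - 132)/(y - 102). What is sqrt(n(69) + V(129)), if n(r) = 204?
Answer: sqrt(1835)/3 ≈ 14.279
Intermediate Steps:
V(y) = (-132 + y)/(-102 + y)
sqrt(n(69) + V(129)) = sqrt(204 + (-132 + 129)/(-102 + 129)) = sqrt(204 - 3/27) = sqrt(204 + (1/27)*(-3)) = sqrt(204 - 1/9) = sqrt(1835/9) = sqrt(1835)/3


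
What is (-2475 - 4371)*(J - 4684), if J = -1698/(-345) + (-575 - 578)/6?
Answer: 3835082419/115 ≈ 3.3349e+7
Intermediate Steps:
J = -129199/690 (J = -1698*(-1/345) - 1153*⅙ = 566/115 - 1153/6 = -129199/690 ≈ -187.24)
(-2475 - 4371)*(J - 4684) = (-2475 - 4371)*(-129199/690 - 4684) = -6846*(-3361159/690) = 3835082419/115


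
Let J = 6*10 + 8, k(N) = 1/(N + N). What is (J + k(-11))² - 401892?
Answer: -192280703/484 ≈ -3.9727e+5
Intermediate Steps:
k(N) = 1/(2*N)
J = 68 (J = 60 + 8 = 68)
(J + k(-11))² - 401892 = (68 + (½)/(-11))² - 401892 = (68 + (½)*(-1/11))² - 401892 = (68 - 1/22)² - 401892 = (1495/22)² - 401892 = 2235025/484 - 401892 = -192280703/484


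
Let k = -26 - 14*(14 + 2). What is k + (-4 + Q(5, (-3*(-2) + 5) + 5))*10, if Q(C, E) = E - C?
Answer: -180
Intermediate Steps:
k = -250 (k = -26 - 14*16 = -26 - 1*224 = -26 - 224 = -250)
k + (-4 + Q(5, (-3*(-2) + 5) + 5))*10 = -250 + (-4 + (((-3*(-2) + 5) + 5) - 1*5))*10 = -250 + (-4 + (((6 + 5) + 5) - 5))*10 = -250 + (-4 + ((11 + 5) - 5))*10 = -250 + (-4 + (16 - 5))*10 = -250 + (-4 + 11)*10 = -250 + 7*10 = -250 + 70 = -180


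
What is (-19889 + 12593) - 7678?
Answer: -14974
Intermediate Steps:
(-19889 + 12593) - 7678 = -7296 - 7678 = -14974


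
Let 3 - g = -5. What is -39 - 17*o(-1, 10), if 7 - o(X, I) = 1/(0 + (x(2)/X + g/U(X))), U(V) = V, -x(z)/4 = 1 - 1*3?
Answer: -2545/16 ≈ -159.06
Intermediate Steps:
x(z) = 8 (x(z) = -4*(1 - 1*3) = -4*(1 - 3) = -4*(-2) = 8)
g = 8 (g = 3 - 1*(-5) = 3 + 5 = 8)
o(X, I) = 7 - X/16 (o(X, I) = 7 - 1/(0 + (8/X + 8/X)) = 7 - 1/(0 + 16/X) = 7 - 1/(16/X) = 7 - X/16)
-39 - 17*o(-1, 10) = -39 - 17*(7 - 1/16*(-1)) = -39 - 17*(7 + 1/16) = -39 - 17*113/16 = -39 - 1921/16 = -2545/16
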